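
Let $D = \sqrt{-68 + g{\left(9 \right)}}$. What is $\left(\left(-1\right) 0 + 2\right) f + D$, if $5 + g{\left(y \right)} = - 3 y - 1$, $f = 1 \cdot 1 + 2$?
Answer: $6 + i \sqrt{101} \approx 6.0 + 10.05 i$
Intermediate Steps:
$f = 3$ ($f = 1 + 2 = 3$)
$g{\left(y \right)} = -6 - 3 y$ ($g{\left(y \right)} = -5 - \left(1 + 3 y\right) = -6 - 3 y$)
$D = i \sqrt{101}$ ($D = \sqrt{-68 - 33} = \sqrt{-101} = i \sqrt{101} \approx 10.05 i$)
$\left(\left(-1\right) 0 + 2\right) f + D = \left(\left(-1\right) 0 + 2\right) 3 + i \sqrt{101} = \left(0 + 2\right) 3 + i \sqrt{101} = 2 \cdot 3 + i \sqrt{101} = 6 + i \sqrt{101}$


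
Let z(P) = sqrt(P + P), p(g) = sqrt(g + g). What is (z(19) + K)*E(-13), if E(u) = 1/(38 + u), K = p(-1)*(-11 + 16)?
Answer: sqrt(38)/25 + I*sqrt(2)/5 ≈ 0.24658 + 0.28284*I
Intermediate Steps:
p(g) = sqrt(2)*sqrt(g) (p(g) = sqrt(2*g) = sqrt(2)*sqrt(g))
z(P) = sqrt(2)*sqrt(P) (z(P) = sqrt(2*P) = sqrt(2)*sqrt(P))
K = 5*I*sqrt(2) (K = (sqrt(2)*sqrt(-1))*(-11 + 16) = (sqrt(2)*I)*5 = (I*sqrt(2))*5 = 5*I*sqrt(2) ≈ 7.0711*I)
(z(19) + K)*E(-13) = (sqrt(2)*sqrt(19) + 5*I*sqrt(2))/(38 - 13) = (sqrt(38) + 5*I*sqrt(2))/25 = (sqrt(38) + 5*I*sqrt(2))*(1/25) = sqrt(38)/25 + I*sqrt(2)/5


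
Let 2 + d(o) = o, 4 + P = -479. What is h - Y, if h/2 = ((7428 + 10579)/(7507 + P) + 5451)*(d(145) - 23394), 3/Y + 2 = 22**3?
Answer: -4740923970045931/18694376 ≈ -2.5360e+8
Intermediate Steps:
P = -483 (P = -4 - 479 = -483)
Y = 3/10646 (Y = 3/(-2 + 22**3) = 3/(-2 + 10648) = 3/10646 ≈ 0.00028180)
d(o) = -2 + o
h = -890648876581/3512 (h = 2*(((7428 + 10579)/(7507 - 483) + 5451)*((-2 + 145) - 23394)) = 2*((18007/7024 + 5451)*(143 - 23394)) = 2*((18007*(1/7024) + 5451)*(-23251)) = 2*((18007/7024 + 5451)*(-23251)) = 2*((38305831/7024)*(-23251)) = 2*(-890648876581/7024) = -890648876581/3512 ≈ -2.5360e+8)
h - Y = -890648876581/3512 - 1*3/10646 = -890648876581/3512 - 3/10646 = -4740923970045931/18694376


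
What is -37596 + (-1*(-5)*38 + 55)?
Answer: -37351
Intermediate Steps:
-37596 + (-1*(-5)*38 + 55) = -37596 + (5*38 + 55) = -37596 + (190 + 55) = -37596 + 245 = -37351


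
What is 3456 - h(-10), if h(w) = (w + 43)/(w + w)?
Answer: 69153/20 ≈ 3457.6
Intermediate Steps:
h(w) = (43 + w)/(2*w) (h(w) = (43 + w)/((2*w)) = (43 + w)*(1/(2*w)) = (43 + w)/(2*w))
3456 - h(-10) = 3456 - (43 - 10)/(2*(-10)) = 3456 - (-1)*33/(2*10) = 3456 - 1*(-33/20) = 3456 + 33/20 = 69153/20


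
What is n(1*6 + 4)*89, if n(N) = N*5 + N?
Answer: 5340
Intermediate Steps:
n(N) = 6*N (n(N) = 5*N + N = 6*N)
n(1*6 + 4)*89 = (6*(1*6 + 4))*89 = (6*(6 + 4))*89 = (6*10)*89 = 60*89 = 5340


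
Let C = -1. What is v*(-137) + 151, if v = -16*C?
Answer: -2041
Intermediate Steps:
v = 16 (v = -16*(-1) = 16)
v*(-137) + 151 = 16*(-137) + 151 = -2192 + 151 = -2041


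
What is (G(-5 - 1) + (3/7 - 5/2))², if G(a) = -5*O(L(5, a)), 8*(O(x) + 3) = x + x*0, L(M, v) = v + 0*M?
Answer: 218089/784 ≈ 278.17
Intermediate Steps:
L(M, v) = v (L(M, v) = v + 0 = v)
O(x) = -3 + x/8 (O(x) = -3 + (x + x*0)/8 = -3 + (x + 0)/8 = -3 + x/8)
G(a) = 15 - 5*a/8 (G(a) = -5*(-3 + a/8) = 15 - 5*a/8)
(G(-5 - 1) + (3/7 - 5/2))² = ((15 - 5*(-5 - 1)/8) + (3/7 - 5/2))² = ((15 - 5/8*(-6)) + (3*(⅐) - 5*½))² = ((15 + 15/4) + (3/7 - 5/2))² = (75/4 - 29/14)² = (467/28)² = 218089/784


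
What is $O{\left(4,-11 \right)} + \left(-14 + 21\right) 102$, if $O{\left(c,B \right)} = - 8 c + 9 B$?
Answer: $583$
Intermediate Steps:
$O{\left(4,-11 \right)} + \left(-14 + 21\right) 102 = \left(\left(-8\right) 4 + 9 \left(-11\right)\right) + \left(-14 + 21\right) 102 = \left(-32 - 99\right) + 7 \cdot 102 = -131 + 714 = 583$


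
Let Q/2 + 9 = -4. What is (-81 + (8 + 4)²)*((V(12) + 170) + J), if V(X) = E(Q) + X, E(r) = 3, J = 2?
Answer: 11781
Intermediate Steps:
Q = -26 (Q = -18 + 2*(-4) = -18 - 8 = -26)
V(X) = 3 + X
(-81 + (8 + 4)²)*((V(12) + 170) + J) = (-81 + (8 + 4)²)*(((3 + 12) + 170) + 2) = (-81 + 12²)*((15 + 170) + 2) = (-81 + 144)*(185 + 2) = 63*187 = 11781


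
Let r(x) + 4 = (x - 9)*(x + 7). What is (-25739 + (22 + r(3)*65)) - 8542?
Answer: -38419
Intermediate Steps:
r(x) = -4 + (-9 + x)*(7 + x) (r(x) = -4 + (x - 9)*(x + 7) = -4 + (-9 + x)*(7 + x))
(-25739 + (22 + r(3)*65)) - 8542 = (-25739 + (22 + (-67 + 3² - 2*3)*65)) - 8542 = (-25739 + (22 + (-67 + 9 - 6)*65)) - 8542 = (-25739 + (22 - 64*65)) - 8542 = (-25739 + (22 - 4160)) - 8542 = (-25739 - 4138) - 8542 = -29877 - 8542 = -38419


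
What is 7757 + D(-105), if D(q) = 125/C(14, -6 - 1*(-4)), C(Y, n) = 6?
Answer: 46667/6 ≈ 7777.8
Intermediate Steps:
D(q) = 125/6
7757 + D(-105) = 7757 + 125/6 = 46667/6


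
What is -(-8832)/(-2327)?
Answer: -8832/2327 ≈ -3.7954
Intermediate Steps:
-(-8832)/(-2327) = -(-8832)*(-1)/2327 = -1*8832/2327 = -8832/2327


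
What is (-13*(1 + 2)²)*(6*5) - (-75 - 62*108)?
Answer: 3261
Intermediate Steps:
(-13*(1 + 2)²)*(6*5) - (-75 - 62*108) = -13*3²*30 - (-75 - 6696) = -13*9*30 - 1*(-6771) = -117*30 + 6771 = -3510 + 6771 = 3261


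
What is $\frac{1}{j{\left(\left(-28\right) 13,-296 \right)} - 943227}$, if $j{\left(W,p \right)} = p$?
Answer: $- \frac{1}{943523} \approx -1.0599 \cdot 10^{-6}$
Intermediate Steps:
$\frac{1}{j{\left(\left(-28\right) 13,-296 \right)} - 943227} = \frac{1}{-296 - 943227} = \frac{1}{-943523} = - \frac{1}{943523}$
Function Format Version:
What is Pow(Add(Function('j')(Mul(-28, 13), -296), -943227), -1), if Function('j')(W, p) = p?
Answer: Rational(-1, 943523) ≈ -1.0599e-6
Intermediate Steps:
Pow(Add(Function('j')(Mul(-28, 13), -296), -943227), -1) = Pow(Add(-296, -943227), -1) = Pow(-943523, -1) = Rational(-1, 943523)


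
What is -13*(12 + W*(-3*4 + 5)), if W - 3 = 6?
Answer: 663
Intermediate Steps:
W = 9 (W = 3 + 6 = 9)
-13*(12 + W*(-3*4 + 5)) = -13*(12 + 9*(-3*4 + 5)) = -13*(12 + 9*(-12 + 5)) = -13*(12 + 9*(-7)) = -13*(12 - 63) = -13*(-51) = 663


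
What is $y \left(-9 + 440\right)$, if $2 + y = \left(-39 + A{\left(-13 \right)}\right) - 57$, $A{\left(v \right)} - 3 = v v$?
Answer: $31894$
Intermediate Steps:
$A{\left(v \right)} = 3 + v^{2}$ ($A{\left(v \right)} = 3 + v v = 3 + v^{2}$)
$y = 74$ ($y = -2 + \left(\left(-39 + \left(3 + \left(-13\right)^{2}\right)\right) - 57\right) = -2 + \left(\left(-39 + \left(3 + 169\right)\right) - 57\right) = -2 + \left(\left(-39 + 172\right) - 57\right) = -2 + \left(133 - 57\right) = -2 + 76 = 74$)
$y \left(-9 + 440\right) = 74 \left(-9 + 440\right) = 74 \cdot 431 = 31894$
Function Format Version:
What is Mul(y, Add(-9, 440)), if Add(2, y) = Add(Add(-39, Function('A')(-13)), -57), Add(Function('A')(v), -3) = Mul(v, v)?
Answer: 31894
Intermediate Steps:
Function('A')(v) = Add(3, Pow(v, 2)) (Function('A')(v) = Add(3, Mul(v, v)) = Add(3, Pow(v, 2)))
y = 74 (y = Add(-2, Add(Add(-39, Add(3, Pow(-13, 2))), -57)) = Add(-2, Add(Add(-39, Add(3, 169)), -57)) = Add(-2, Add(Add(-39, 172), -57)) = Add(-2, Add(133, -57)) = Add(-2, 76) = 74)
Mul(y, Add(-9, 440)) = Mul(74, Add(-9, 440)) = Mul(74, 431) = 31894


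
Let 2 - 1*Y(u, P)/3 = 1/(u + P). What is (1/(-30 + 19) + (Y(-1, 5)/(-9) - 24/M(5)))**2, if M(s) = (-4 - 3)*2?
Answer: 923521/853776 ≈ 1.0817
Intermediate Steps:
Y(u, P) = 6 - 3/(P + u) (Y(u, P) = 6 - 3/(u + P) = 6 - 3/(P + u))
M(s) = -14 (M(s) = -7*2 = -14)
(1/(-30 + 19) + (Y(-1, 5)/(-9) - 24/M(5)))**2 = (1/(-30 + 19) + ((3*(-1 + 2*5 + 2*(-1))/(5 - 1))/(-9) - 24/(-14)))**2 = (1/(-11) + ((3*(-1 + 10 - 2)/4)*(-1/9) - 24*(-1/14)))**2 = (-1/11 + ((3*(1/4)*7)*(-1/9) + 12/7))**2 = (-1/11 + ((21/4)*(-1/9) + 12/7))**2 = (-1/11 + (-7/12 + 12/7))**2 = (-1/11 + 95/84)**2 = (961/924)**2 = 923521/853776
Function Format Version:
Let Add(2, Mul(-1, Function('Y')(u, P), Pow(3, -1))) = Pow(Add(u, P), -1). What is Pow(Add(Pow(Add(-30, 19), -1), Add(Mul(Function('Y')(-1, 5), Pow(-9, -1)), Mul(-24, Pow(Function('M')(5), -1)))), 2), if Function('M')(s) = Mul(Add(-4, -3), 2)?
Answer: Rational(923521, 853776) ≈ 1.0817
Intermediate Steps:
Function('Y')(u, P) = Add(6, Mul(-3, Pow(Add(P, u), -1))) (Function('Y')(u, P) = Add(6, Mul(-3, Pow(Add(u, P), -1))) = Add(6, Mul(-3, Pow(Add(P, u), -1))))
Function('M')(s) = -14 (Function('M')(s) = Mul(-7, 2) = -14)
Pow(Add(Pow(Add(-30, 19), -1), Add(Mul(Function('Y')(-1, 5), Pow(-9, -1)), Mul(-24, Pow(Function('M')(5), -1)))), 2) = Pow(Add(Pow(Add(-30, 19), -1), Add(Mul(Mul(3, Pow(Add(5, -1), -1), Add(-1, Mul(2, 5), Mul(2, -1))), Pow(-9, -1)), Mul(-24, Pow(-14, -1)))), 2) = Pow(Add(Pow(-11, -1), Add(Mul(Mul(3, Pow(4, -1), Add(-1, 10, -2)), Rational(-1, 9)), Mul(-24, Rational(-1, 14)))), 2) = Pow(Add(Rational(-1, 11), Add(Mul(Mul(3, Rational(1, 4), 7), Rational(-1, 9)), Rational(12, 7))), 2) = Pow(Add(Rational(-1, 11), Add(Mul(Rational(21, 4), Rational(-1, 9)), Rational(12, 7))), 2) = Pow(Add(Rational(-1, 11), Add(Rational(-7, 12), Rational(12, 7))), 2) = Pow(Add(Rational(-1, 11), Rational(95, 84)), 2) = Pow(Rational(961, 924), 2) = Rational(923521, 853776)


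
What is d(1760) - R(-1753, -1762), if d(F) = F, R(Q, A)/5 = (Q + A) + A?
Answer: 28145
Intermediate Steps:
R(Q, A) = 5*Q + 10*A (R(Q, A) = 5*((Q + A) + A) = 5*((A + Q) + A) = 5*(Q + 2*A) = 5*Q + 10*A)
d(1760) - R(-1753, -1762) = 1760 - (5*(-1753) + 10*(-1762)) = 1760 - (-8765 - 17620) = 1760 - 1*(-26385) = 1760 + 26385 = 28145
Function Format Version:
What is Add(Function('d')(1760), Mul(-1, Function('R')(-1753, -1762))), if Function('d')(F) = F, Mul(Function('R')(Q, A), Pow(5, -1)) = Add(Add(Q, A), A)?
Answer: 28145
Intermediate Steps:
Function('R')(Q, A) = Add(Mul(5, Q), Mul(10, A)) (Function('R')(Q, A) = Mul(5, Add(Add(Q, A), A)) = Mul(5, Add(Add(A, Q), A)) = Mul(5, Add(Q, Mul(2, A))) = Add(Mul(5, Q), Mul(10, A)))
Add(Function('d')(1760), Mul(-1, Function('R')(-1753, -1762))) = Add(1760, Mul(-1, Add(Mul(5, -1753), Mul(10, -1762)))) = Add(1760, Mul(-1, Add(-8765, -17620))) = Add(1760, Mul(-1, -26385)) = Add(1760, 26385) = 28145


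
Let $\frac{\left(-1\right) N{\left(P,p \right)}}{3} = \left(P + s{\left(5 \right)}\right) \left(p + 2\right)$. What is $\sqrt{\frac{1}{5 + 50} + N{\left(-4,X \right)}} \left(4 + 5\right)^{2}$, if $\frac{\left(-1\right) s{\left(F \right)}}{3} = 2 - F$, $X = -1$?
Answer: $\frac{162 i \sqrt{11330}}{55} \approx 313.52 i$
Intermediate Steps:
$s{\left(F \right)} = -6 + 3 F$ ($s{\left(F \right)} = - 3 \left(2 - F\right) = -6 + 3 F$)
$N{\left(P,p \right)} = - 3 \left(2 + p\right) \left(9 + P\right)$ ($N{\left(P,p \right)} = - 3 \left(P + \left(-6 + 3 \cdot 5\right)\right) \left(p + 2\right) = - 3 \left(P + \left(-6 + 15\right)\right) \left(2 + p\right) = - 3 \left(P + 9\right) \left(2 + p\right) = - 3 \left(9 + P\right) \left(2 + p\right) = - 3 \left(2 + p\right) \left(9 + P\right)$)
$\sqrt{\frac{1}{5 + 50} + N{\left(-4,X \right)}} \left(4 + 5\right)^{2} = \sqrt{\frac{1}{5 + 50} - \left(3 + 12\right)} \left(4 + 5\right)^{2} = \sqrt{\frac{1}{55} + \left(-54 + 27 + 24 - 12\right)} 9^{2} = \sqrt{\frac{1}{55} - 15} \cdot 81 = \sqrt{- \frac{824}{55}} \cdot 81 = \frac{2 i \sqrt{11330}}{55} \cdot 81 = \frac{162 i \sqrt{11330}}{55}$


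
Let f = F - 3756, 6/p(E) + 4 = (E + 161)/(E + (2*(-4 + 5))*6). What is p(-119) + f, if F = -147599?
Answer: -35568746/235 ≈ -1.5136e+5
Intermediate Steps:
p(E) = 6/(-4 + (161 + E)/(12 + E)) (p(E) = 6/(-4 + (E + 161)/(E + (2*(-4 + 5))*6)) = 6/(-4 + (161 + E)/(E + (2*1)*6)) = 6/(-4 + (161 + E)/(E + 2*6)) = 6/(-4 + (161 + E)/(E + 12)) = 6/(-4 + (161 + E)/(12 + E)))
f = -151355 (f = -147599 - 3756 = -151355)
p(-119) + f = 6*(-12 - 1*(-119))/(-113 + 3*(-119)) - 151355 = 6*(-12 + 119)/(-113 - 357) - 151355 = 6*107/(-470) - 151355 = 6*(-1/470)*107 - 151355 = -321/235 - 151355 = -35568746/235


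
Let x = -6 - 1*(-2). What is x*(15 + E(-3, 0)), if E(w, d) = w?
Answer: -48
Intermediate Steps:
x = -4 (x = -6 + 2 = -4)
x*(15 + E(-3, 0)) = -4*(15 - 3) = -4*12 = -48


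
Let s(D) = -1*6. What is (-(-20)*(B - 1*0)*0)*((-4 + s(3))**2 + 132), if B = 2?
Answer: 0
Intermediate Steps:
s(D) = -6
(-(-20)*(B - 1*0)*0)*((-4 + s(3))**2 + 132) = (-(-20)*(2 - 1*0)*0)*((-4 - 6)**2 + 132) = (-(-20)*(2 + 0)*0)*((-10)**2 + 132) = (-(-20)*2*0)*(100 + 132) = (-4*(-10)*0)*232 = (40*0)*232 = 0*232 = 0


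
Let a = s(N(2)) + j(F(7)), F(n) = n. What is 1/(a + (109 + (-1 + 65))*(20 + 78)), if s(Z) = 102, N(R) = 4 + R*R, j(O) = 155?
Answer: 1/17211 ≈ 5.8102e-5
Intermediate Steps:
N(R) = 4 + R²
a = 257 (a = 102 + 155 = 257)
1/(a + (109 + (-1 + 65))*(20 + 78)) = 1/(257 + (109 + (-1 + 65))*(20 + 78)) = 1/(257 + (109 + 64)*98) = 1/(257 + 173*98) = 1/(257 + 16954) = 1/17211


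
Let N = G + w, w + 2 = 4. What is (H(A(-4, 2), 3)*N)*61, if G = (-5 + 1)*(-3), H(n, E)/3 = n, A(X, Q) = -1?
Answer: -2562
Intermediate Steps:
w = 2 (w = -2 + 4 = 2)
H(n, E) = 3*n
G = 12 (G = -4*(-3) = 12)
N = 14 (N = 12 + 2 = 14)
(H(A(-4, 2), 3)*N)*61 = ((3*(-1))*14)*61 = -3*14*61 = -42*61 = -2562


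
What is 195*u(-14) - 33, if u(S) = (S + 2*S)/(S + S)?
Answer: 519/2 ≈ 259.50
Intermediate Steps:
u(S) = 3/2 (u(S) = (3*S)/((2*S)) = (3*S)*(1/(2*S)) = 3/2)
195*u(-14) - 33 = 195*(3/2) - 33 = 585/2 - 33 = 519/2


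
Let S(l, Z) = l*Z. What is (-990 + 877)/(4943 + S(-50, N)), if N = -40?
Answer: -113/6943 ≈ -0.016275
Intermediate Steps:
S(l, Z) = Z*l
(-990 + 877)/(4943 + S(-50, N)) = (-990 + 877)/(4943 - 40*(-50)) = -113/(4943 + 2000) = -113/6943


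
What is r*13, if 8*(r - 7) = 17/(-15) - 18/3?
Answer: 9529/120 ≈ 79.408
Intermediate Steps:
r = 733/120 (r = 7 + (17/(-15) - 18/3)/8 = 7 + (17*(-1/15) - 18*⅓)/8 = 7 + (-17/15 - 6)/8 = 7 + (⅛)*(-107/15) = 7 - 107/120 = 733/120 ≈ 6.1083)
r*13 = (733/120)*13 = 9529/120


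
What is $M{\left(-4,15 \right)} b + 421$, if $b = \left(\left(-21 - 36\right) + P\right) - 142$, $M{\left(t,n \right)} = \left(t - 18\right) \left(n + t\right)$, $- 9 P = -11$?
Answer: $\frac{434549}{9} \approx 48283.0$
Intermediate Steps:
$P = \frac{11}{9}$ ($P = \left(- \frac{1}{9}\right) \left(-11\right) = \frac{11}{9} \approx 1.2222$)
$M{\left(t,n \right)} = \left(-18 + t\right) \left(n + t\right)$
$b = - \frac{1780}{9}$ ($b = \left(\left(-21 - 36\right) + \frac{11}{9}\right) - 142 = \left(-57 + \frac{11}{9}\right) - 142 = - \frac{502}{9} - 142 = - \frac{1780}{9} \approx -197.78$)
$M{\left(-4,15 \right)} b + 421 = \left(\left(-4\right)^{2} - 270 - -72 + 15 \left(-4\right)\right) \left(- \frac{1780}{9}\right) + 421 = \left(16 - 270 + 72 - 60\right) \left(- \frac{1780}{9}\right) + 421 = \left(-242\right) \left(- \frac{1780}{9}\right) + 421 = \frac{430760}{9} + 421 = \frac{434549}{9}$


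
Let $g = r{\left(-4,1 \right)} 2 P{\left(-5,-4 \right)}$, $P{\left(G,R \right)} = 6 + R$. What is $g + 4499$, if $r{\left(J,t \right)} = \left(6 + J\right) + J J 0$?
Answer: $4507$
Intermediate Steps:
$r{\left(J,t \right)} = 6 + J$ ($r{\left(J,t \right)} = \left(6 + J\right) + J^{2} \cdot 0 = \left(6 + J\right) + 0 = 6 + J$)
$g = 8$ ($g = \left(6 - 4\right) 2 \left(6 - 4\right) = 2 \cdot 2 \cdot 2 = 4 \cdot 2 = 8$)
$g + 4499 = 8 + 4499 = 4507$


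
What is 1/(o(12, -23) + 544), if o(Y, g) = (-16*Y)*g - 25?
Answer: 1/4935 ≈ 0.00020263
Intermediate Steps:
o(Y, g) = -25 - 16*Y*g (o(Y, g) = -16*Y*g - 25 = -25 - 16*Y*g)
1/(o(12, -23) + 544) = 1/((-25 - 16*12*(-23)) + 544) = 1/((-25 + 4416) + 544) = 1/(4391 + 544) = 1/4935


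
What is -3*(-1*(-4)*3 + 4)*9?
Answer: -432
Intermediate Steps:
-3*(-1*(-4)*3 + 4)*9 = -3*(4*3 + 4)*9 = -3*(12 + 4)*9 = -3*16*9 = -48*9 = -432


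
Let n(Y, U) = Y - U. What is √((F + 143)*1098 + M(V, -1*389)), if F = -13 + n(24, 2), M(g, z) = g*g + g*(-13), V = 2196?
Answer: 18*√15311 ≈ 2227.3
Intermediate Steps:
M(g, z) = g² - 13*g
F = 9 (F = -13 + (24 - 1*2) = -13 + (24 - 2) = -13 + 22 = 9)
√((F + 143)*1098 + M(V, -1*389)) = √((9 + 143)*1098 + 2196*(-13 + 2196)) = √(152*1098 + 2196*2183) = √(166896 + 4793868) = √4960764 = 18*√15311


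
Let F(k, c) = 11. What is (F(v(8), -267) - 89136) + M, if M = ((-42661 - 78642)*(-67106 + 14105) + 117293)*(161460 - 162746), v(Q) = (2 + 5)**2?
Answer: -8268076797581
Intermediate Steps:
v(Q) = 49 (v(Q) = 7**2 = 49)
M = -8268076708456 (M = (-121303*(-53001) + 117293)*(-1286) = (6429180303 + 117293)*(-1286) = 6429297596*(-1286) = -8268076708456)
(F(v(8), -267) - 89136) + M = (11 - 89136) - 8268076708456 = -89125 - 8268076708456 = -8268076797581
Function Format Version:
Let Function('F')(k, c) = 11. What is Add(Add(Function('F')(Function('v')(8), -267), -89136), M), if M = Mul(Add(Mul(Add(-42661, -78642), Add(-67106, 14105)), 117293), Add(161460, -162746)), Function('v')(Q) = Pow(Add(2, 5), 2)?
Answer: -8268076797581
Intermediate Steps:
Function('v')(Q) = 49 (Function('v')(Q) = Pow(7, 2) = 49)
M = -8268076708456 (M = Mul(Add(Mul(-121303, -53001), 117293), -1286) = Mul(Add(6429180303, 117293), -1286) = Mul(6429297596, -1286) = -8268076708456)
Add(Add(Function('F')(Function('v')(8), -267), -89136), M) = Add(Add(11, -89136), -8268076708456) = Add(-89125, -8268076708456) = -8268076797581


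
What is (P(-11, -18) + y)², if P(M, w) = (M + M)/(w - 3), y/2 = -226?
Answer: 89680900/441 ≈ 2.0336e+5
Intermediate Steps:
y = -452 (y = 2*(-226) = -452)
P(M, w) = 2*M/(-3 + w) (P(M, w) = (2*M)/(-3 + w) = 2*M/(-3 + w))
(P(-11, -18) + y)² = (2*(-11)/(-3 - 18) - 452)² = (2*(-11)/(-21) - 452)² = (2*(-11)*(-1/21) - 452)² = (22/21 - 452)² = (-9470/21)² = 89680900/441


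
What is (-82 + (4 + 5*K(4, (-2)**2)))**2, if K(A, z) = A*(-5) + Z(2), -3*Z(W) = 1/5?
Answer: 286225/9 ≈ 31803.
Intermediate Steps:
Z(W) = -1/15 (Z(W) = -1/3/5 = -1/3*1/5 = -1/15)
K(A, z) = -1/15 - 5*A (K(A, z) = A*(-5) - 1/15 = -5*A - 1/15 = -1/15 - 5*A)
(-82 + (4 + 5*K(4, (-2)**2)))**2 = (-82 + (4 + 5*(-1/15 - 5*4)))**2 = (-82 + (4 + 5*(-1/15 - 20)))**2 = (-82 + (4 + 5*(-301/15)))**2 = (-82 + (4 - 301/3))**2 = (-82 - 289/3)**2 = (-535/3)**2 = 286225/9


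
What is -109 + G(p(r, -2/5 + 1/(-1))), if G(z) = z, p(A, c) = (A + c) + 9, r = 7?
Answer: -472/5 ≈ -94.400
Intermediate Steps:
p(A, c) = 9 + A + c
-109 + G(p(r, -2/5 + 1/(-1))) = -109 + (9 + 7 + (-2/5 + 1/(-1))) = -109 + (9 + 7 + (-2*⅕ + 1*(-1))) = -109 + (9 + 7 + (-⅖ - 1)) = -109 + (9 + 7 - 7/5) = -109 + 73/5 = -472/5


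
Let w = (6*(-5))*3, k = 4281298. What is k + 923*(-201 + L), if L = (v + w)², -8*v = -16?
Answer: 11243487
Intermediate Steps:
v = 2 (v = -⅛*(-16) = 2)
w = -90 (w = -30*3 = -90)
L = 7744 (L = (2 - 90)² = (-88)² = 7744)
k + 923*(-201 + L) = 4281298 + 923*(-201 + 7744) = 4281298 + 923*7543 = 4281298 + 6962189 = 11243487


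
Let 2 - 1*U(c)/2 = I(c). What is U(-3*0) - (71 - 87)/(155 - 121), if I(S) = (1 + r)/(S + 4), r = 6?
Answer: 33/34 ≈ 0.97059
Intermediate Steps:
I(S) = 7/(4 + S) (I(S) = (1 + 6)/(S + 4) = 7/(4 + S))
U(c) = 4 - 14/(4 + c)
U(-3*0) - (71 - 87)/(155 - 121) = 2*(1 + 2*(-3*0))/(4 - 3*0) - (71 - 87)/(155 - 121) = 2*(1 + 2*0)/(4 + 0) - (-16)/34 = 2*(1 + 0)/4 - (-16)/34 = 2*(¼)*1 - 1*(-8/17) = ½ + 8/17 = 33/34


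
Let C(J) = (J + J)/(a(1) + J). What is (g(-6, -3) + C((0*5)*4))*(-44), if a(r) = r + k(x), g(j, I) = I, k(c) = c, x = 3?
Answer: 132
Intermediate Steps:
a(r) = 3 + r (a(r) = r + 3 = 3 + r)
C(J) = 2*J/(4 + J) (C(J) = (J + J)/((3 + 1) + J) = (2*J)/(4 + J) = 2*J/(4 + J))
(g(-6, -3) + C((0*5)*4))*(-44) = (-3 + 2*((0*5)*4)/(4 + (0*5)*4))*(-44) = (-3 + 2*(0*4)/(4 + 0*4))*(-44) = (-3 + 2*0/(4 + 0))*(-44) = (-3 + 2*0/4)*(-44) = (-3 + 2*0*(1/4))*(-44) = (-3 + 0)*(-44) = -3*(-44) = 132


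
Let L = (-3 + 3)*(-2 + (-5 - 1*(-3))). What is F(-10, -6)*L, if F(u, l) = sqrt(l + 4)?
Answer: 0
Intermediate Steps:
L = 0 (L = 0*(-2 + (-5 + 3)) = 0*(-2 - 2) = 0*(-4) = 0)
F(u, l) = sqrt(4 + l)
F(-10, -6)*L = sqrt(4 - 6)*0 = sqrt(-2)*0 = (I*sqrt(2))*0 = 0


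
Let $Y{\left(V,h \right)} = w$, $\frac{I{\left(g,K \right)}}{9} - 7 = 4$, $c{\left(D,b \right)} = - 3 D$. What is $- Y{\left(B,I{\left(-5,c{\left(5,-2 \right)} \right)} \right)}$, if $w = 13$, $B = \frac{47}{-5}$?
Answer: $-13$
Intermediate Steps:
$I{\left(g,K \right)} = 99$ ($I{\left(g,K \right)} = 63 + 9 \cdot 4 = 63 + 36 = 99$)
$B = - \frac{47}{5}$ ($B = 47 \left(- \frac{1}{5}\right) = - \frac{47}{5} \approx -9.4$)
$Y{\left(V,h \right)} = 13$
$- Y{\left(B,I{\left(-5,c{\left(5,-2 \right)} \right)} \right)} = \left(-1\right) 13 = -13$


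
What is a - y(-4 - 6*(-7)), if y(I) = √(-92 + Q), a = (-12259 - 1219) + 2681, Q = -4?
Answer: -10797 - 4*I*√6 ≈ -10797.0 - 9.798*I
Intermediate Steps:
a = -10797 (a = -13478 + 2681 = -10797)
y(I) = 4*I*√6 (y(I) = √(-92 - 4) = √(-96) = 4*I*√6)
a - y(-4 - 6*(-7)) = -10797 - 4*I*√6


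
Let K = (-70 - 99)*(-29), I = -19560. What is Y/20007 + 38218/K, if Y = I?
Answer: 17147794/2514213 ≈ 6.8203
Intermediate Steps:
Y = -19560
K = 4901 (K = -169*(-29) = 4901)
Y/20007 + 38218/K = -19560/20007 + 38218/4901 = -19560*1/20007 + 38218*(1/4901) = -6520/6669 + 38218/4901 = 17147794/2514213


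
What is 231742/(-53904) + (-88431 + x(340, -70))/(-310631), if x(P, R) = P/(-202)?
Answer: -3394578379349/845584797912 ≈ -4.0145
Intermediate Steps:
x(P, R) = -P/202 (x(P, R) = P*(-1/202) = -P/202)
231742/(-53904) + (-88431 + x(340, -70))/(-310631) = 231742/(-53904) + (-88431 - 1/202*340)/(-310631) = 231742*(-1/53904) + (-88431 - 170/101)*(-1/310631) = -115871/26952 - 8931701/101*(-1/310631) = -115871/26952 + 8931701/31373731 = -3394578379349/845584797912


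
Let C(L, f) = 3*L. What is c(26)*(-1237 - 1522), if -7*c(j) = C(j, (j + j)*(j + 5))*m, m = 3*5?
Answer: 3228030/7 ≈ 4.6115e+5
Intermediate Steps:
m = 15
c(j) = -45*j/7 (c(j) = -3*j*15/7 = -45*j/7)
c(26)*(-1237 - 1522) = (-45/7*26)*(-1237 - 1522) = -1170/7*(-2759) = 3228030/7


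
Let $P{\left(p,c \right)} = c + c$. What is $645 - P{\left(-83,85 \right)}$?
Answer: $475$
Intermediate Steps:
$P{\left(p,c \right)} = 2 c$
$645 - P{\left(-83,85 \right)} = 645 - 2 \cdot 85 = 645 - 170 = 475$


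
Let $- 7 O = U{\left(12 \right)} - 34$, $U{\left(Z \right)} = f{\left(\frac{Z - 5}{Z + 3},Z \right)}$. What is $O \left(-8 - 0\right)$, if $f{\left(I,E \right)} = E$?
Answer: $- \frac{176}{7} \approx -25.143$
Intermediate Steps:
$U{\left(Z \right)} = Z$
$O = \frac{22}{7}$ ($O = - \frac{12 - 34}{7} = \left(- \frac{1}{7}\right) \left(-22\right) = \frac{22}{7} \approx 3.1429$)
$O \left(-8 - 0\right) = \frac{22 \left(-8 - 0\right)}{7} = \frac{22 \left(-8 + 0\right)}{7} = \frac{22}{7} \left(-8\right) = - \frac{176}{7}$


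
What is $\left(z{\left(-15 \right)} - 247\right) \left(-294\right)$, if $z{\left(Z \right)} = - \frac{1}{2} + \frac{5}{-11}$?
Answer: $\frac{801885}{11} \approx 72899.0$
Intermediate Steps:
$z{\left(Z \right)} = - \frac{21}{22}$ ($z{\left(Z \right)} = \left(-1\right) \frac{1}{2} + 5 \left(- \frac{1}{11}\right) = - \frac{1}{2} - \frac{5}{11} = - \frac{21}{22}$)
$\left(z{\left(-15 \right)} - 247\right) \left(-294\right) = \left(- \frac{21}{22} - 247\right) \left(-294\right) = \left(- \frac{5455}{22}\right) \left(-294\right) = \frac{801885}{11}$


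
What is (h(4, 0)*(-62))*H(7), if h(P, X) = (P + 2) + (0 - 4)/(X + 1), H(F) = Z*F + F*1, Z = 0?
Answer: -868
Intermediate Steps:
H(F) = F (H(F) = 0*F + F*1 = 0 + F = F)
h(P, X) = 2 + P - 4/(1 + X) (h(P, X) = (2 + P) - 4/(1 + X) = 2 + P - 4/(1 + X))
(h(4, 0)*(-62))*H(7) = (((-2 + 4 + 2*0 + 4*0)/(1 + 0))*(-62))*7 = (((-2 + 4 + 0 + 0)/1)*(-62))*7 = ((1*2)*(-62))*7 = (2*(-62))*7 = -124*7 = -868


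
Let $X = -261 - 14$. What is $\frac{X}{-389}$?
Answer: $\frac{275}{389} \approx 0.70694$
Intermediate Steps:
$X = -275$
$\frac{X}{-389} = - \frac{275}{-389} = \left(-275\right) \left(- \frac{1}{389}\right) = \frac{275}{389}$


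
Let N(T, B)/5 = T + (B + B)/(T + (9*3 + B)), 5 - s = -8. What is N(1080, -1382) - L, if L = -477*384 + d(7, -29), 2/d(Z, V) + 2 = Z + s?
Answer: 93365981/495 ≈ 1.8862e+5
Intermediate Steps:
s = 13 (s = 5 - 1*(-8) = 5 + 8 = 13)
d(Z, V) = 2/(11 + Z) (d(Z, V) = 2/(-2 + (Z + 13)) = 2/(-2 + (13 + Z)) = 2/(11 + Z))
N(T, B) = 5*T + 10*B/(27 + B + T) (N(T, B) = 5*(T + (B + B)/(T + (9*3 + B))) = 5*(T + (2*B)/(T + (27 + B))) = 5*(T + (2*B)/(27 + B + T)) = 5*(T + 2*B/(27 + B + T)) = 5*T + 10*B/(27 + B + T))
L = -1648511/9 (L = -477*384 + 2/(11 + 7) = -183168 + 2/18 = -183168 + 2*(1/18) = -183168 + ⅑ = -1648511/9 ≈ -1.8317e+5)
N(1080, -1382) - L = 5*(1080² + 2*(-1382) + 27*1080 - 1382*1080)/(27 - 1382 + 1080) - 1*(-1648511/9) = 5*(1166400 - 2764 + 29160 - 1492560)/(-275) + 1648511/9 = 5*(-1/275)*(-299764) + 1648511/9 = 299764/55 + 1648511/9 = 93365981/495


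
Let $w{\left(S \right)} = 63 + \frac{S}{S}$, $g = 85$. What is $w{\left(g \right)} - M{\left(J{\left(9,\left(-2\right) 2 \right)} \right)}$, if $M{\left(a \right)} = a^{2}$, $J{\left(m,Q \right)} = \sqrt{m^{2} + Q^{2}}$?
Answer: $-33$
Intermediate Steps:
$J{\left(m,Q \right)} = \sqrt{Q^{2} + m^{2}}$
$w{\left(S \right)} = 64$ ($w{\left(S \right)} = 63 + 1 = 64$)
$w{\left(g \right)} - M{\left(J{\left(9,\left(-2\right) 2 \right)} \right)} = 64 - \left(\sqrt{\left(\left(-2\right) 2\right)^{2} + 9^{2}}\right)^{2} = 64 - \left(\sqrt{\left(-4\right)^{2} + 81}\right)^{2} = 64 - \left(\sqrt{16 + 81}\right)^{2} = 64 - \left(\sqrt{97}\right)^{2} = 64 - 97 = -33$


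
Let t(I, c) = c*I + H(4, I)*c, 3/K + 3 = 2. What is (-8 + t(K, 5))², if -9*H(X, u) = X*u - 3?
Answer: 1936/9 ≈ 215.11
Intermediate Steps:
H(X, u) = ⅓ - X*u/9 (H(X, u) = -(X*u - 3)/9 = -(-3 + X*u)/9 = ⅓ - X*u/9)
K = -3 (K = 3/(-3 + 2) = 3/(-1) = 3*(-1) = -3)
t(I, c) = I*c + c*(⅓ - 4*I/9) (t(I, c) = c*I + (⅓ - ⅑*4*I)*c = I*c + (⅓ - 4*I/9)*c = I*c + c*(⅓ - 4*I/9))
(-8 + t(K, 5))² = (-8 + (⅑)*5*(3 + 5*(-3)))² = (-8 + (⅑)*5*(3 - 15))² = (-8 + (⅑)*5*(-12))² = (-8 - 20/3)² = (-44/3)² = 1936/9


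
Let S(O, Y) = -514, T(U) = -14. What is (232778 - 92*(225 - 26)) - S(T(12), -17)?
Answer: 214984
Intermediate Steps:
(232778 - 92*(225 - 26)) - S(T(12), -17) = (232778 - 92*(225 - 26)) - 1*(-514) = (232778 - 92*199) + 514 = (232778 - 18308) + 514 = 214470 + 514 = 214984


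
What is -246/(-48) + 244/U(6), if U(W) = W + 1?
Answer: 2239/56 ≈ 39.982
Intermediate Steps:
U(W) = 1 + W
-246/(-48) + 244/U(6) = -246/(-48) + 244/(1 + 6) = -246*(-1/48) + 244/7 = 41/8 + 244*(⅐) = 41/8 + 244/7 = 2239/56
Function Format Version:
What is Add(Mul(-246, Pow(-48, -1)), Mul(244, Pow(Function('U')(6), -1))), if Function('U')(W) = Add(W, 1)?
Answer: Rational(2239, 56) ≈ 39.982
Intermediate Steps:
Function('U')(W) = Add(1, W)
Add(Mul(-246, Pow(-48, -1)), Mul(244, Pow(Function('U')(6), -1))) = Add(Mul(-246, Pow(-48, -1)), Mul(244, Pow(Add(1, 6), -1))) = Add(Mul(-246, Rational(-1, 48)), Mul(244, Pow(7, -1))) = Add(Rational(41, 8), Mul(244, Rational(1, 7))) = Add(Rational(41, 8), Rational(244, 7)) = Rational(2239, 56)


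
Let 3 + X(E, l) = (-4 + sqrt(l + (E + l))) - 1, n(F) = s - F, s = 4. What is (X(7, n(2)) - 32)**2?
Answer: (40 - sqrt(11))**2 ≈ 1345.7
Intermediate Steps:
n(F) = 4 - F
X(E, l) = -8 + sqrt(E + 2*l) (X(E, l) = -3 + ((-4 + sqrt(l + (E + l))) - 1) = -3 + ((-4 + sqrt(E + 2*l)) - 1) = -3 + (-5 + sqrt(E + 2*l)) = -8 + sqrt(E + 2*l))
(X(7, n(2)) - 32)**2 = ((-8 + sqrt(7 + 2*(4 - 1*2))) - 32)**2 = ((-8 + sqrt(7 + 2*(4 - 2))) - 32)**2 = ((-8 + sqrt(7 + 2*2)) - 32)**2 = ((-8 + sqrt(7 + 4)) - 32)**2 = ((-8 + sqrt(11)) - 32)**2 = (-40 + sqrt(11))**2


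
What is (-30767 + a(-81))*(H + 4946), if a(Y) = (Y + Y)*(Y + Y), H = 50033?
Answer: -248670017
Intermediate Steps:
a(Y) = 4*Y² (a(Y) = (2*Y)*(2*Y) = 4*Y²)
(-30767 + a(-81))*(H + 4946) = (-30767 + 4*(-81)²)*(50033 + 4946) = (-30767 + 4*6561)*54979 = (-30767 + 26244)*54979 = -4523*54979 = -248670017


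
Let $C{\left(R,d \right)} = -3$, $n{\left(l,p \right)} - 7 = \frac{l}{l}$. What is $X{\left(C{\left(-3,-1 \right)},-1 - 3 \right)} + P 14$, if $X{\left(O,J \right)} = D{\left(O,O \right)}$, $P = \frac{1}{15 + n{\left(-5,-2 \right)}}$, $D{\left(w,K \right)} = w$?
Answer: $- \frac{55}{23} \approx -2.3913$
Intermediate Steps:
$n{\left(l,p \right)} = 8$ ($n{\left(l,p \right)} = 7 + \frac{l}{l} = 7 + 1 = 8$)
$P = \frac{1}{23}$ ($P = \frac{1}{15 + 8} = \frac{1}{23} \approx 0.043478$)
$X{\left(O,J \right)} = O$
$X{\left(C{\left(-3,-1 \right)},-1 - 3 \right)} + P 14 = -3 + \frac{1}{23} \cdot 14 = -3 + \frac{14}{23} = - \frac{55}{23}$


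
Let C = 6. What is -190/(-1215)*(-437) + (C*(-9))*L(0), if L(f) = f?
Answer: -16606/243 ≈ -68.337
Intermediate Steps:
-190/(-1215)*(-437) + (C*(-9))*L(0) = -190/(-1215)*(-437) + (6*(-9))*0 = -190*(-1/1215)*(-437) - 54*0 = (38/243)*(-437) + 0 = -16606/243 + 0 = -16606/243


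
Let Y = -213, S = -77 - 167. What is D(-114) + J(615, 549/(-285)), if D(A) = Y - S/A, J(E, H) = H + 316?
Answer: 1484/15 ≈ 98.933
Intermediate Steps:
J(E, H) = 316 + H
S = -244
D(A) = -213 + 244/A (D(A) = -213 - (-244)/A = -213 + 244/A)
D(-114) + J(615, 549/(-285)) = (-213 + 244/(-114)) + (316 + 549/(-285)) = (-213 + 244*(-1/114)) + (316 + 549*(-1/285)) = (-213 - 122/57) + (316 - 183/95) = -12263/57 + 29837/95 = 1484/15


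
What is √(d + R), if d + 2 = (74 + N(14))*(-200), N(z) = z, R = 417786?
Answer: 2*√100046 ≈ 632.60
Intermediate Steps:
d = -17602 (d = -2 + (74 + 14)*(-200) = -2 + 88*(-200) = -2 - 17600 = -17602)
√(d + R) = √(-17602 + 417786) = √400184 = 2*√100046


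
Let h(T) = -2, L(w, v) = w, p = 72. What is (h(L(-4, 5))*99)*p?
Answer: -14256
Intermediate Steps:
(h(L(-4, 5))*99)*p = -2*99*72 = -198*72 = -14256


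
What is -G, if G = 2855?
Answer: -2855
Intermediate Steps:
-G = -1*2855 = -2855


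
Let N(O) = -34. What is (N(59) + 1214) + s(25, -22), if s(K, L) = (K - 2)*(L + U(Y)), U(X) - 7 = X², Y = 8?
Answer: 2307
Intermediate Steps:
U(X) = 7 + X²
s(K, L) = (-2 + K)*(71 + L) (s(K, L) = (K - 2)*(L + (7 + 8²)) = (-2 + K)*(L + (7 + 64)) = (-2 + K)*(L + 71) = (-2 + K)*(71 + L))
(N(59) + 1214) + s(25, -22) = (-34 + 1214) + (-142 - 2*(-22) + 71*25 + 25*(-22)) = 1180 + (-142 + 44 + 1775 - 550) = 1180 + 1127 = 2307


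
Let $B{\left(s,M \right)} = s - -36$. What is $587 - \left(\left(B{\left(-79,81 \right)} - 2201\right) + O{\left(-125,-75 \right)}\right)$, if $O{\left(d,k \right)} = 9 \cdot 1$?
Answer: $2822$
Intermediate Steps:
$B{\left(s,M \right)} = 36 + s$ ($B{\left(s,M \right)} = s + 36 = 36 + s$)
$O{\left(d,k \right)} = 9$
$587 - \left(\left(B{\left(-79,81 \right)} - 2201\right) + O{\left(-125,-75 \right)}\right) = 587 - \left(\left(\left(36 - 79\right) - 2201\right) + 9\right) = 587 - \left(\left(-43 + \left(-4256 + 2055\right)\right) + 9\right) = 587 - \left(\left(-43 - 2201\right) + 9\right) = 587 - \left(-2244 + 9\right) = 587 - -2235 = 587 + 2235 = 2822$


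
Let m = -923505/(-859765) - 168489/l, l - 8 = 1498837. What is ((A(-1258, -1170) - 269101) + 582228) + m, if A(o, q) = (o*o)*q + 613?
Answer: -159044544063919909524/85910298095 ≈ -1.8513e+9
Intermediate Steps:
l = 1498845 (l = 8 + 1498837 = 1498845)
A(o, q) = 613 + q*o² (A(o, q) = o²*q + 613 = q*o² + 613 = 613 + q*o²)
m = 82621993776/85910298095 (m = -923505/(-859765) - 168489/1498845 = -923505*(-1/859765) - 168489*1/1498845 = 184701/171953 - 56163/499615 = 82621993776/85910298095 ≈ 0.96172)
((A(-1258, -1170) - 269101) + 582228) + m = (((613 - 1170*(-1258)²) - 269101) + 582228) + 82621993776/85910298095 = (((613 - 1170*1582564) - 269101) + 582228) + 82621993776/85910298095 = (((613 - 1851599880) - 269101) + 582228) + 82621993776/85910298095 = ((-1851599267 - 269101) + 582228) + 82621993776/85910298095 = (-1851868368 + 582228) + 82621993776/85910298095 = -1851286140 + 82621993776/85910298095 = -159044544063919909524/85910298095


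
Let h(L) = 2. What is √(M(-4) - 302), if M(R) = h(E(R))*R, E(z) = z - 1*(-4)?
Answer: I*√310 ≈ 17.607*I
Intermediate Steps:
E(z) = 4 + z (E(z) = z + 4 = 4 + z)
M(R) = 2*R
√(M(-4) - 302) = √(2*(-4) - 302) = √(-8 - 302) = √(-310) = I*√310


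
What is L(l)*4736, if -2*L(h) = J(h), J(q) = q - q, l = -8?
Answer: 0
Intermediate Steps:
J(q) = 0
L(h) = 0 (L(h) = -½*0 = 0)
L(l)*4736 = 0*4736 = 0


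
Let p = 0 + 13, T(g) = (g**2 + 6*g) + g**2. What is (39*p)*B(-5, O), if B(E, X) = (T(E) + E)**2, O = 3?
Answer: 114075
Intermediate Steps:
T(g) = 2*g**2 + 6*g
B(E, X) = (E + 2*E*(3 + E))**2 (B(E, X) = (2*E*(3 + E) + E)**2 = (E + 2*E*(3 + E))**2)
p = 13
(39*p)*B(-5, O) = (39*13)*((-5)**2*(7 + 2*(-5))**2) = 507*(25*(7 - 10)**2) = 507*(25*(-3)**2) = 507*(25*9) = 507*225 = 114075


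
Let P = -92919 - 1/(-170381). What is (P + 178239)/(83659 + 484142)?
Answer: 14536906921/96742502181 ≈ 0.15026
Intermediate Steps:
P = -15831632138/170381 (P = -92919 - 1*(-1/170381) = -92919 + 1/170381 = -15831632138/170381 ≈ -92919.)
(P + 178239)/(83659 + 484142) = (-15831632138/170381 + 178239)/(83659 + 484142) = (14536906921/170381)/567801 = (14536906921/170381)*(1/567801) = 14536906921/96742502181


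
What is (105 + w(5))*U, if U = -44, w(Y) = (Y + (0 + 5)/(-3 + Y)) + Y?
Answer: -5170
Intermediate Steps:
w(Y) = 2*Y + 5/(-3 + Y) (w(Y) = (Y + 5/(-3 + Y)) + Y = 2*Y + 5/(-3 + Y))
(105 + w(5))*U = (105 + (5 - 6*5 + 2*5**2)/(-3 + 5))*(-44) = (105 + (5 - 30 + 2*25)/2)*(-44) = (105 + (5 - 30 + 50)/2)*(-44) = (105 + (1/2)*25)*(-44) = (105 + 25/2)*(-44) = (235/2)*(-44) = -5170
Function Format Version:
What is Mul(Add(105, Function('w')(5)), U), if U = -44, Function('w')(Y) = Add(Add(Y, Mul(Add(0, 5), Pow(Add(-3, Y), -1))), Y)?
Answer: -5170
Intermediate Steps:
Function('w')(Y) = Add(Mul(2, Y), Mul(5, Pow(Add(-3, Y), -1))) (Function('w')(Y) = Add(Add(Y, Mul(5, Pow(Add(-3, Y), -1))), Y) = Add(Mul(2, Y), Mul(5, Pow(Add(-3, Y), -1))))
Mul(Add(105, Function('w')(5)), U) = Mul(Add(105, Mul(Pow(Add(-3, 5), -1), Add(5, Mul(-6, 5), Mul(2, Pow(5, 2))))), -44) = Mul(Add(105, Mul(Pow(2, -1), Add(5, -30, Mul(2, 25)))), -44) = Mul(Add(105, Mul(Rational(1, 2), Add(5, -30, 50))), -44) = Mul(Add(105, Mul(Rational(1, 2), 25)), -44) = Mul(Add(105, Rational(25, 2)), -44) = Mul(Rational(235, 2), -44) = -5170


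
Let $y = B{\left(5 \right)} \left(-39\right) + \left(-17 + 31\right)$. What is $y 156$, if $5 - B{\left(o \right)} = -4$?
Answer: $-52572$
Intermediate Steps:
$B{\left(o \right)} = 9$ ($B{\left(o \right)} = 5 - -4 = 5 + 4 = 9$)
$y = -337$ ($y = 9 \left(-39\right) + \left(-17 + 31\right) = -351 + 14 = -337$)
$y 156 = \left(-337\right) 156 = -52572$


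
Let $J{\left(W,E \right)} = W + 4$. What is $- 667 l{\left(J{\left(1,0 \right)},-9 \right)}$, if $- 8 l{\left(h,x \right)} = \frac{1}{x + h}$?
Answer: $- \frac{667}{32} \approx -20.844$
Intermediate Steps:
$J{\left(W,E \right)} = 4 + W$
$l{\left(h,x \right)} = - \frac{1}{8 \left(h + x\right)}$ ($l{\left(h,x \right)} = - \frac{1}{8 \left(x + h\right)} = - \frac{1}{8 \left(h + x\right)}$)
$- 667 l{\left(J{\left(1,0 \right)},-9 \right)} = - 667 \left(- \frac{1}{8 \left(4 + 1\right) + 8 \left(-9\right)}\right) = - 667 \left(- \frac{1}{8 \cdot 5 - 72}\right) = - 667 \left(- \frac{1}{40 - 72}\right) = - 667 \left(- \frac{1}{-32}\right) = - 667 \left(\left(-1\right) \left(- \frac{1}{32}\right)\right) = \left(-667\right) \frac{1}{32} = - \frac{667}{32}$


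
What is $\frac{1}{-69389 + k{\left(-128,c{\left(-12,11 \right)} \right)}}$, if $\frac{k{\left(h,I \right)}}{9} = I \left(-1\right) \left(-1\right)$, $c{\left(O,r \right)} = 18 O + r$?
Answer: $- \frac{1}{71234} \approx -1.4038 \cdot 10^{-5}$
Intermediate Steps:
$c{\left(O,r \right)} = r + 18 O$
$k{\left(h,I \right)} = 9 I$ ($k{\left(h,I \right)} = 9 I \left(-1\right) \left(-1\right) = 9 - I \left(-1\right) = 9 I$)
$\frac{1}{-69389 + k{\left(-128,c{\left(-12,11 \right)} \right)}} = \frac{1}{-69389 + 9 \left(11 + 18 \left(-12\right)\right)} = \frac{1}{-69389 + 9 \left(11 - 216\right)} = \frac{1}{-69389 + 9 \left(-205\right)} = \frac{1}{-69389 - 1845} = \frac{1}{-71234} = - \frac{1}{71234}$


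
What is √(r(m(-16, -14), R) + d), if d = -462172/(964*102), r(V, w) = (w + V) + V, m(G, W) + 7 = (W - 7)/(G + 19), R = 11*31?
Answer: √186297710586/24582 ≈ 17.558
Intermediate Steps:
R = 341
m(G, W) = -7 + (-7 + W)/(19 + G) (m(G, W) = -7 + (W - 7)/(G + 19) = -7 + (-7 + W)/(19 + G))
r(V, w) = w + 2*V (r(V, w) = (V + w) + V = w + 2*V)
d = -115543/24582 (d = -462172/98328 = -462172*1/98328 = -115543/24582 ≈ -4.7003)
√(r(m(-16, -14), R) + d) = √((341 + 2*((-140 - 14 - 7*(-16))/(19 - 16))) - 115543/24582) = √((341 + 2*((-140 - 14 + 112)/3)) - 115543/24582) = √((341 + 2*((⅓)*(-42))) - 115543/24582) = √((341 + 2*(-14)) - 115543/24582) = √((341 - 28) - 115543/24582) = √(313 - 115543/24582) = √(7578623/24582) = √186297710586/24582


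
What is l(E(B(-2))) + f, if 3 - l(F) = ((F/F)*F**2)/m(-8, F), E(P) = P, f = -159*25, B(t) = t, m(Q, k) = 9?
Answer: -35752/9 ≈ -3972.4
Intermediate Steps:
f = -3975
l(F) = 3 - F**2/9 (l(F) = 3 - (F/F)*F**2/9 = 3 - 1*F**2/9 = 3 - F**2/9)
l(E(B(-2))) + f = (3 - 1/9*(-2)**2) - 3975 = (3 - 1/9*4) - 3975 = (3 - 4/9) - 3975 = 23/9 - 3975 = -35752/9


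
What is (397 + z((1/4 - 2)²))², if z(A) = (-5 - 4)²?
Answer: 228484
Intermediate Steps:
z(A) = 81 (z(A) = (-9)² = 81)
(397 + z((1/4 - 2)²))² = (397 + 81)² = 478² = 228484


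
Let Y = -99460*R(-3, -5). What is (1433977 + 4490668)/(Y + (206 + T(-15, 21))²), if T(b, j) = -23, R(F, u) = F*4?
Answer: 5924645/1227009 ≈ 4.8285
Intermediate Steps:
R(F, u) = 4*F
Y = 1193520 (Y = -397840*(-3) = -99460*(-12) = 1193520)
(1433977 + 4490668)/(Y + (206 + T(-15, 21))²) = (1433977 + 4490668)/(1193520 + (206 - 23)²) = 5924645/(1193520 + 183²) = 5924645/(1193520 + 33489) = 5924645/1227009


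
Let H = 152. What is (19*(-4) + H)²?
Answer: 5776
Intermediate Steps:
(19*(-4) + H)² = (19*(-4) + 152)² = (-76 + 152)² = 76² = 5776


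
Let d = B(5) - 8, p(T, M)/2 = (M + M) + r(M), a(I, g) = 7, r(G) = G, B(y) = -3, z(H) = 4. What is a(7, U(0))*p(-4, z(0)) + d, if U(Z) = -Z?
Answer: 157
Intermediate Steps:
p(T, M) = 6*M (p(T, M) = 2*((M + M) + M) = 2*(2*M + M) = 2*(3*M) = 6*M)
d = -11 (d = -3 - 8 = -11)
a(7, U(0))*p(-4, z(0)) + d = 7*(6*4) - 11 = 7*24 - 11 = 168 - 11 = 157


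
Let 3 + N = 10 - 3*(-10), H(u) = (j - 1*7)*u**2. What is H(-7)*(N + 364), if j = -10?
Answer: -334033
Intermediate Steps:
H(u) = -17*u**2 (H(u) = (-10 - 1*7)*u**2 = (-10 - 7)*u**2 = -17*u**2)
N = 37 (N = -3 + (10 - 3*(-10)) = -3 + (10 + 30) = -3 + 40 = 37)
H(-7)*(N + 364) = (-17*(-7)**2)*(37 + 364) = -17*49*401 = -833*401 = -334033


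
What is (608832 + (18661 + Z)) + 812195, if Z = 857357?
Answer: 2297045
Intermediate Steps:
(608832 + (18661 + Z)) + 812195 = (608832 + (18661 + 857357)) + 812195 = (608832 + 876018) + 812195 = 1484850 + 812195 = 2297045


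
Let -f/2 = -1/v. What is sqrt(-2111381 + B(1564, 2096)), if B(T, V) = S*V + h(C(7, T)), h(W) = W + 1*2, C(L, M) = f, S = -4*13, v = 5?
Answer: I*sqrt(55509265)/5 ≈ 1490.1*I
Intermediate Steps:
S = -52
f = 2/5 (f = -(-2)/5 = -2*(-1/5) = 2/5 ≈ 0.40000)
C(L, M) = 2/5
h(W) = 2 + W (h(W) = W + 2 = 2 + W)
B(T, V) = 12/5 - 52*V (B(T, V) = -52*V + (2 + 2/5) = -52*V + 12/5 = 12/5 - 52*V)
sqrt(-2111381 + B(1564, 2096)) = sqrt(-2111381 + (12/5 - 52*2096)) = sqrt(-2111381 + (12/5 - 108992)) = sqrt(-2111381 - 544948/5) = sqrt(-11101853/5) = I*sqrt(55509265)/5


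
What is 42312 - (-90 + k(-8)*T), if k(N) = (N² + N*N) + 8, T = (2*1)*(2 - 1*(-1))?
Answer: 41586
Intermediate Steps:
T = 6 (T = 2*(2 + 1) = 2*3 = 6)
k(N) = 8 + 2*N² (k(N) = (N² + N²) + 8 = 2*N² + 8 = 8 + 2*N²)
42312 - (-90 + k(-8)*T) = 42312 - (-90 + (8 + 2*(-8)²)*6) = 42312 - (-90 + (8 + 2*64)*6) = 42312 - (-90 + (8 + 128)*6) = 42312 - (-90 + 136*6) = 42312 - (-90 + 816) = 42312 - 1*726 = 42312 - 726 = 41586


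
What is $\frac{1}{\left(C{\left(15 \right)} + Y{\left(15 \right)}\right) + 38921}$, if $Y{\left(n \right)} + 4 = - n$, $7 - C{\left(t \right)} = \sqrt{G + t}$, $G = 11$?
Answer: $\frac{2993}{116454635} + \frac{\sqrt{26}}{1513910255} \approx 2.5704 \cdot 10^{-5}$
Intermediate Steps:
$C{\left(t \right)} = 7 - \sqrt{11 + t}$
$Y{\left(n \right)} = -4 - n$
$\frac{1}{\left(C{\left(15 \right)} + Y{\left(15 \right)}\right) + 38921} = \frac{1}{\left(\left(7 - \sqrt{11 + 15}\right) - 19\right) + 38921} = \frac{1}{\left(\left(7 - \sqrt{26}\right) - 19\right) + 38921} = \frac{1}{\left(-12 - \sqrt{26}\right) + 38921} = \frac{1}{38909 - \sqrt{26}}$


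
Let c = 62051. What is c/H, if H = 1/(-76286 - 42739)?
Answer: -7385620275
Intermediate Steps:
H = -1/119025 (H = 1/(-119025) = -1/119025 ≈ -8.4016e-6)
c/H = 62051/(-1/119025) = 62051*(-119025) = -7385620275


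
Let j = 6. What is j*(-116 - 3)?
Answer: -714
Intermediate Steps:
j*(-116 - 3) = 6*(-116 - 3) = 6*(-119) = -714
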